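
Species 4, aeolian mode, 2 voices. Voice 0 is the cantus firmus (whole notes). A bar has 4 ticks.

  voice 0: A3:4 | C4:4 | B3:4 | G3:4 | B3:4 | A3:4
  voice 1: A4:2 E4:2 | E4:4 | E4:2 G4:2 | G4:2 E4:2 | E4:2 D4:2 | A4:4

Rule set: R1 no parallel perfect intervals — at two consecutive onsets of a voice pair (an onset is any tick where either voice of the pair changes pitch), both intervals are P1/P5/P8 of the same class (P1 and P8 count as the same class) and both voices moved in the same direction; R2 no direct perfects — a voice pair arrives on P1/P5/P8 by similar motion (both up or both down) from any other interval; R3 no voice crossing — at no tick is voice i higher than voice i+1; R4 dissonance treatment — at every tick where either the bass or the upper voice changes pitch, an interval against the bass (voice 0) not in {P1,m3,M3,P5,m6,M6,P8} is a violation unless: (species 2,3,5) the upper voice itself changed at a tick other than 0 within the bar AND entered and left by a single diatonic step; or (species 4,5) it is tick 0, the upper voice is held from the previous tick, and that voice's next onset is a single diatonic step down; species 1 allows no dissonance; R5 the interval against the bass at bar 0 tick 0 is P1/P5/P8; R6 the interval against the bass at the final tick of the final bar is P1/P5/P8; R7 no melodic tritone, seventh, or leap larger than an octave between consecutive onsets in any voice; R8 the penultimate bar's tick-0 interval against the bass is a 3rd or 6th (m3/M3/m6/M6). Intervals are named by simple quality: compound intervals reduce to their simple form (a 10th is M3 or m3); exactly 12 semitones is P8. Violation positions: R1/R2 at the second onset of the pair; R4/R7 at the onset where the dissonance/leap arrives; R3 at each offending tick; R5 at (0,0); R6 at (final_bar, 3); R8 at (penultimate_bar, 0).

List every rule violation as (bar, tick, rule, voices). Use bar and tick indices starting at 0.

(2, 0, R4, (0, 1))
(4, 0, R8, (0, 1))

bar 0: v0=A3 v1=A4 downbeat P8
bar 1: v0=C4 v1=E4 downbeat M3
bar 2: v0=B3 v1=E4 downbeat P4
bar 3: v0=G3 v1=G4 downbeat P8
bar 4: v0=B3 v1=E4 downbeat P4
bar 5: v0=A3 v1=A4 downbeat P8
  -> R4 @ bar 2 tick 0 v(0, 1): B3/E4 P4 untreated
  -> R8 @ bar 4 tick 0 v(0, 1): penult P4 not 3rd/6th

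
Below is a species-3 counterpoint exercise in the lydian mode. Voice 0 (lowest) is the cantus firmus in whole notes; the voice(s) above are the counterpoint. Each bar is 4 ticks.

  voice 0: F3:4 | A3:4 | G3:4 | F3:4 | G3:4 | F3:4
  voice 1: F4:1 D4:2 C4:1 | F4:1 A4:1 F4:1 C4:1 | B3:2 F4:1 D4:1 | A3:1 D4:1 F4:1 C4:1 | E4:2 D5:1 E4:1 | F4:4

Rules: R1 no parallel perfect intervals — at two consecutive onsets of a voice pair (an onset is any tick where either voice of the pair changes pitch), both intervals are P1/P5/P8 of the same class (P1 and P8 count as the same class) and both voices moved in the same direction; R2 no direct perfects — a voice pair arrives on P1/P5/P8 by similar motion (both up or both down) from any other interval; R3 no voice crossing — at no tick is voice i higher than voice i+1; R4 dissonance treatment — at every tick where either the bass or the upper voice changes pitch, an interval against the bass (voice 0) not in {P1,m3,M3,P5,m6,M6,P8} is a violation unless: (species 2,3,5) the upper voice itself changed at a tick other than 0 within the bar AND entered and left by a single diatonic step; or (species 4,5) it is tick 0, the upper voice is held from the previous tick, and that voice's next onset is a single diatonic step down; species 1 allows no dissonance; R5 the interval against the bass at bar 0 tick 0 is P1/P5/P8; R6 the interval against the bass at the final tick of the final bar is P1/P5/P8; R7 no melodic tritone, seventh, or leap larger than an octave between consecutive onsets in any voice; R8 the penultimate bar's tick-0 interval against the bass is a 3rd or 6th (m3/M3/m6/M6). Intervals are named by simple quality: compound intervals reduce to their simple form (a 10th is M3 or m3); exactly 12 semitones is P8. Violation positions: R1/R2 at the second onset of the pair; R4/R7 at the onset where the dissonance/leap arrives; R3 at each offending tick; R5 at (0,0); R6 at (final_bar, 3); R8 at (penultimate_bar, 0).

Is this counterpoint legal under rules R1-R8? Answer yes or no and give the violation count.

No (4 violations)

bar 0: v0=F3 v1=F4 (P8)
bar 1: v0=A3 v1=F4 (m6)
bar 2: v0=G3 v1=B3 (M3)
bar 3: v0=F3 v1=A3 (M3)
bar 4: v0=G3 v1=E4 (M6)
bar 5: v0=F3 v1=F4 (P8)
  R4 @ bar2.2: G3/F4 m7 untreated
  R7 @ bar2.2: B3->F4 leap 6st
  R7 @ bar4.2: E4->D5 leap 10st
  R7 @ bar4.3: D5->E4 leap 10st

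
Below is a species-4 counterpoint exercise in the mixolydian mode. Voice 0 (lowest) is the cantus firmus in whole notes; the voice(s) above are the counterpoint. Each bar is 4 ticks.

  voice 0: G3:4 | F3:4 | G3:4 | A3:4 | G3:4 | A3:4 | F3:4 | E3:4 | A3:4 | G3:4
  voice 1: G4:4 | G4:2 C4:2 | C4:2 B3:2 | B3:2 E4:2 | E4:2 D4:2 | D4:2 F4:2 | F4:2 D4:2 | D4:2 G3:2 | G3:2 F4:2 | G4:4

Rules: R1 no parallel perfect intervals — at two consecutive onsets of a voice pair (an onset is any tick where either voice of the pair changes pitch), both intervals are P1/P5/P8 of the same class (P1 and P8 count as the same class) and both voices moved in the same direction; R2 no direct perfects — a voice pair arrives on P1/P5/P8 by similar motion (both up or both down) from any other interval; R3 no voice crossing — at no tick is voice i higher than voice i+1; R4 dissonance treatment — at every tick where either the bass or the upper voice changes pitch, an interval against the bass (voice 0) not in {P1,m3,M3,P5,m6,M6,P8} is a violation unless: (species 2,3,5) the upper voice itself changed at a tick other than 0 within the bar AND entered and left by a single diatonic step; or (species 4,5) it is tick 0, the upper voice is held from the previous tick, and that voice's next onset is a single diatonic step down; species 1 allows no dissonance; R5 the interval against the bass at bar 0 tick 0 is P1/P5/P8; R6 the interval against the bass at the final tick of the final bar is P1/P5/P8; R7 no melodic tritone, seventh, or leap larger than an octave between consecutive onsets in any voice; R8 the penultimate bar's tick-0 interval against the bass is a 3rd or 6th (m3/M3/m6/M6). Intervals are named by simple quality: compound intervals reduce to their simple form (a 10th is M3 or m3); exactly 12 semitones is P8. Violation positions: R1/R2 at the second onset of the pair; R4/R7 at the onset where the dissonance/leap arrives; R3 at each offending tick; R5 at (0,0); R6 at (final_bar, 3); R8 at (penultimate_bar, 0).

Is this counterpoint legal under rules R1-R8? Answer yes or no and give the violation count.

bar 0: v0=G3 v1=G4 (P8)
bar 1: v0=F3 v1=G4 (M2)
bar 2: v0=G3 v1=C4 (P4)
bar 3: v0=A3 v1=B3 (M2)
bar 4: v0=G3 v1=E4 (M6)
bar 5: v0=A3 v1=D4 (P4)
bar 6: v0=F3 v1=F4 (P8)
bar 7: v0=E3 v1=D4 (m7)
bar 8: v0=A3 v1=G3 (M2)
bar 9: v0=G3 v1=G4 (P8)
  R4 @ bar1.0: F3/G4 M2 untreated
  R4 @ bar3.0: A3/B3 M2 untreated
  R4 @ bar5.0: A3/D4 P4 untreated
  R4 @ bar7.0: E3/D4 m7 untreated
  R3 @ bar8.0: A3 above G3
  R4 @ bar8.0: A3/G3 M2 untreated
  R8 @ bar8.0: penult M2 not 3rd/6th
  R3 @ bar8.1: A3 above G3
  R7 @ bar8.2: G3->F4 leap 10st

No (9 violations)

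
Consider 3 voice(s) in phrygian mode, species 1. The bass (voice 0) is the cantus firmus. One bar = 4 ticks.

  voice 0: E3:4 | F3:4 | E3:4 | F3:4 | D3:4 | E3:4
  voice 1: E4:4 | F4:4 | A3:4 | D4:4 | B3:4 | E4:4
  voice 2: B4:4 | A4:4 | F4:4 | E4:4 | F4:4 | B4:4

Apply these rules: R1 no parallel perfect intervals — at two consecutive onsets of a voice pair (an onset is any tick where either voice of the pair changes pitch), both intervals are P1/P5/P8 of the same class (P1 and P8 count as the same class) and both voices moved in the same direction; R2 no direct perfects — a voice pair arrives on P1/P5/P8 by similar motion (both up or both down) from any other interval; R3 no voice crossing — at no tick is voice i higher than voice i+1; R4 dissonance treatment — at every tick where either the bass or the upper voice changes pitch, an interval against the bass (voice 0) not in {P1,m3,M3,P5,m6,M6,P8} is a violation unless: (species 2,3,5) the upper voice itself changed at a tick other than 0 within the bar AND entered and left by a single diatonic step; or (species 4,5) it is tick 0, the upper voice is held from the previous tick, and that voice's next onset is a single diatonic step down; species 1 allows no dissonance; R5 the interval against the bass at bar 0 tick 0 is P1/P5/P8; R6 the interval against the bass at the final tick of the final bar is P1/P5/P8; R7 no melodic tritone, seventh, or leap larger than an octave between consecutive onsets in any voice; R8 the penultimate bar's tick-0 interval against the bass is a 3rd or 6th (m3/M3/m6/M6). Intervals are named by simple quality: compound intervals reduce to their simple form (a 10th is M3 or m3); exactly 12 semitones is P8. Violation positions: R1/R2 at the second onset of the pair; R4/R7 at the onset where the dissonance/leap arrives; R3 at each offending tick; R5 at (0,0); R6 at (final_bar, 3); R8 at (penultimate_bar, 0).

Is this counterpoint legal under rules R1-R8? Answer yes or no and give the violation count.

bar 0: v0=E3 v1=E4 v2=B4 (P5)
bar 1: v0=F3 v1=F4 v2=A4 (M3)
bar 2: v0=E3 v1=A3 v2=F4 (m2)
bar 3: v0=F3 v1=D4 v2=E4 (M7)
bar 4: v0=D3 v1=B3 v2=F4 (m3)
bar 5: v0=E3 v1=E4 v2=B4 (P5)
  R1 @ bar1.0: E3/E4 P8 -> F3/F4 P8 similar
  R4 @ bar2.0: E3/A3 P4 untreated
  R4 @ bar2.0: E3/F4 m2 untreated
  R4 @ bar3.0: F3/E4 M7 untreated
  R2 @ bar5.0: D3/B3 M6 -> E3/E4 P8 similar
  R2 @ bar5.0: D3/F4 m3 -> E3/B4 P5 similar
  R2 @ bar5.0: B3/F4 TT -> E4/B4 P5 similar
  R7 @ bar5.0: F4->B4 leap 6st

No (8 violations)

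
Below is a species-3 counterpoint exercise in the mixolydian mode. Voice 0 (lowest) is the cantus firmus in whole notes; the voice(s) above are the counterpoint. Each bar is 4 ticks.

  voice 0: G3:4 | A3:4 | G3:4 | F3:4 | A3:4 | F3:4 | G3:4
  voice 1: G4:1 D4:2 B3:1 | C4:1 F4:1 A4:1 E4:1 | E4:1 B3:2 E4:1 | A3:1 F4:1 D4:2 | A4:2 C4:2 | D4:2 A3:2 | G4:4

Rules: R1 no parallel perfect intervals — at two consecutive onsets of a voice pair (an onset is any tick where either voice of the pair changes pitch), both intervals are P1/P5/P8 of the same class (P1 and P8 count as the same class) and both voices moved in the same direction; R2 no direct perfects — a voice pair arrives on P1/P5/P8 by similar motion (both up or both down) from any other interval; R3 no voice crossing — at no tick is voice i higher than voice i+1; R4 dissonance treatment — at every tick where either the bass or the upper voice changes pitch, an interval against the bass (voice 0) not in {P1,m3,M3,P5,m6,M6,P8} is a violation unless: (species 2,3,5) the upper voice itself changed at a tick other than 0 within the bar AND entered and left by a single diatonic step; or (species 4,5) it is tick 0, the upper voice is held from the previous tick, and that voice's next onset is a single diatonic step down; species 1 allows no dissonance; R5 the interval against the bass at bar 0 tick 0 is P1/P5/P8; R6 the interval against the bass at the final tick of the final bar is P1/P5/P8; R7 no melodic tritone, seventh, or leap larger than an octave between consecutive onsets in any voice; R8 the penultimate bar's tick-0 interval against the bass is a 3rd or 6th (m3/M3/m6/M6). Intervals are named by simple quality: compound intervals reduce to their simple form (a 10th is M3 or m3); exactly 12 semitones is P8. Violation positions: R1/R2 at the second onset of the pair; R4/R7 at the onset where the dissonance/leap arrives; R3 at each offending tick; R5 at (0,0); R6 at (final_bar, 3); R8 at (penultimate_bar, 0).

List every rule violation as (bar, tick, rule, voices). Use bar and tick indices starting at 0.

(4, 0, R2, (0, 1))
(6, 0, R2, (0, 1))
(6, 0, R7, (1,))

bar 0: v0=G3 v1=G4 downbeat P8
bar 1: v0=A3 v1=C4 downbeat m3
bar 2: v0=G3 v1=E4 downbeat M6
bar 3: v0=F3 v1=A3 downbeat M3
bar 4: v0=A3 v1=A4 downbeat P8
bar 5: v0=F3 v1=D4 downbeat M6
bar 6: v0=G3 v1=G4 downbeat P8
  -> R2 @ bar 4 tick 0 v(0, 1): F3/D4 M6 -> A3/A4 P8 similar
  -> R2 @ bar 6 tick 0 v(0, 1): F3/A3 M3 -> G3/G4 P8 similar
  -> R7 @ bar 6 tick 0 v(1,): A3->G4 leap 10st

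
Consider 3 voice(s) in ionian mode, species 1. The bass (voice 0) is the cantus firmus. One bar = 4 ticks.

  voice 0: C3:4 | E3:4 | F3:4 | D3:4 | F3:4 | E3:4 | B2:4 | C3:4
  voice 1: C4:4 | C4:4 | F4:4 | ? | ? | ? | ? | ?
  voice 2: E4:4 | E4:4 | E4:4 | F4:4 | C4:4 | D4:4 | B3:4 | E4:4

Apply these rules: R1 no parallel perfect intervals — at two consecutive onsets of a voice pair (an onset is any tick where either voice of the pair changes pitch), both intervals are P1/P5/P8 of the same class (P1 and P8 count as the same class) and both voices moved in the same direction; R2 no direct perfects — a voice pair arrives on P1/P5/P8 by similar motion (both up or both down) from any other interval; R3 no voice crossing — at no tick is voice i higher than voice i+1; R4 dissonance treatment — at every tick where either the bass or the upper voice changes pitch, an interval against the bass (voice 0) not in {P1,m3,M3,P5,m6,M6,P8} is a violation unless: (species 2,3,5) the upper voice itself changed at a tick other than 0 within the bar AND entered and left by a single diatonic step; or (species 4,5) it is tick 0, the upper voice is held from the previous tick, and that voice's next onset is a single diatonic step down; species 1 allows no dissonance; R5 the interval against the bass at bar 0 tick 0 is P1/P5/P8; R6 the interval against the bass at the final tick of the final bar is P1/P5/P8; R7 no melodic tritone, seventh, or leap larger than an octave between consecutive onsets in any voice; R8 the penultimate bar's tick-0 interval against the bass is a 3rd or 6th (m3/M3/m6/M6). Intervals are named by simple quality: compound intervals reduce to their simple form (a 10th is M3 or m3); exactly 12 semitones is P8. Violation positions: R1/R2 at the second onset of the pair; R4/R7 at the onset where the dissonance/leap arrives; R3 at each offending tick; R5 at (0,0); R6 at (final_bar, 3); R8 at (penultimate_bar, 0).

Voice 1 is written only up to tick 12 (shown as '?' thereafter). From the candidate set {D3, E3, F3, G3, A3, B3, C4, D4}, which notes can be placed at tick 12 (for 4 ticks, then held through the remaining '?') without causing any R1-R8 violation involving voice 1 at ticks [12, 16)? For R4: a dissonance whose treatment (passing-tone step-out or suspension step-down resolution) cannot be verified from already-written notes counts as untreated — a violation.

D3: violates R1,R7
E3: violates R4,R7
F3: legal
G3: violates R4,R7
A3: violates R2
B3: violates R7
C4: violates R4
D4: violates R1

{F3}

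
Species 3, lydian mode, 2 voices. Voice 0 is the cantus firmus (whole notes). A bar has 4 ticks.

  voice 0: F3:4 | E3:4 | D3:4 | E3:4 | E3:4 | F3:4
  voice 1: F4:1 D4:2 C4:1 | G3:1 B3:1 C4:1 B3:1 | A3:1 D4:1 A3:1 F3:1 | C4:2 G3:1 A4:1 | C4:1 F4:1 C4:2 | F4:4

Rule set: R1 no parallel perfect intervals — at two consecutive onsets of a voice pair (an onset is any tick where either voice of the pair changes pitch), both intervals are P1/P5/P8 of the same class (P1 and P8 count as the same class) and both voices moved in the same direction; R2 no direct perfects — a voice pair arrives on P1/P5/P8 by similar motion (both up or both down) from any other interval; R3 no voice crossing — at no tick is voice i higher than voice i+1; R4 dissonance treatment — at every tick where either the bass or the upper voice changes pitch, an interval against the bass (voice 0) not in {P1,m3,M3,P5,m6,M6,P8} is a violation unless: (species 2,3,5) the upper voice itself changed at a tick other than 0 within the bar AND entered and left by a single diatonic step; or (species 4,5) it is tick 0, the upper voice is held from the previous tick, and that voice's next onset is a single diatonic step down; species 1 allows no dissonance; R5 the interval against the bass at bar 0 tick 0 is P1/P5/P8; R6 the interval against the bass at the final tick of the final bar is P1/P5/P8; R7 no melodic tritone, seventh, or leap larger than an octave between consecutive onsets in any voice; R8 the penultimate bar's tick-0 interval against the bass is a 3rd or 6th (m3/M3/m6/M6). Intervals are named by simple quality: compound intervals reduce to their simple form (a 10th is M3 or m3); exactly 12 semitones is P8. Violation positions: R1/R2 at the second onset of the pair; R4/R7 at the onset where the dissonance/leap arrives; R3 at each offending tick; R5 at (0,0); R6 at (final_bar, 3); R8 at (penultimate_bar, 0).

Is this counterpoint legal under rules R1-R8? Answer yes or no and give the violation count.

bar 0: v0=F3 v1=F4 (P8)
bar 1: v0=E3 v1=G3 (m3)
bar 2: v0=D3 v1=A3 (P5)
bar 3: v0=E3 v1=C4 (m6)
bar 4: v0=E3 v1=C4 (m6)
bar 5: v0=F3 v1=F4 (P8)
  R1 @ bar2.0: E3/B3 P5 -> D3/A3 P5 similar
  R4 @ bar3.3: E3/A4 P4 untreated
  R7 @ bar3.3: G3->A4 leap 14st
  R4 @ bar4.1: E3/F4 m2 untreated
  R2 @ bar5.0: E3/C4 m6 -> F3/F4 P8 similar

No (5 violations)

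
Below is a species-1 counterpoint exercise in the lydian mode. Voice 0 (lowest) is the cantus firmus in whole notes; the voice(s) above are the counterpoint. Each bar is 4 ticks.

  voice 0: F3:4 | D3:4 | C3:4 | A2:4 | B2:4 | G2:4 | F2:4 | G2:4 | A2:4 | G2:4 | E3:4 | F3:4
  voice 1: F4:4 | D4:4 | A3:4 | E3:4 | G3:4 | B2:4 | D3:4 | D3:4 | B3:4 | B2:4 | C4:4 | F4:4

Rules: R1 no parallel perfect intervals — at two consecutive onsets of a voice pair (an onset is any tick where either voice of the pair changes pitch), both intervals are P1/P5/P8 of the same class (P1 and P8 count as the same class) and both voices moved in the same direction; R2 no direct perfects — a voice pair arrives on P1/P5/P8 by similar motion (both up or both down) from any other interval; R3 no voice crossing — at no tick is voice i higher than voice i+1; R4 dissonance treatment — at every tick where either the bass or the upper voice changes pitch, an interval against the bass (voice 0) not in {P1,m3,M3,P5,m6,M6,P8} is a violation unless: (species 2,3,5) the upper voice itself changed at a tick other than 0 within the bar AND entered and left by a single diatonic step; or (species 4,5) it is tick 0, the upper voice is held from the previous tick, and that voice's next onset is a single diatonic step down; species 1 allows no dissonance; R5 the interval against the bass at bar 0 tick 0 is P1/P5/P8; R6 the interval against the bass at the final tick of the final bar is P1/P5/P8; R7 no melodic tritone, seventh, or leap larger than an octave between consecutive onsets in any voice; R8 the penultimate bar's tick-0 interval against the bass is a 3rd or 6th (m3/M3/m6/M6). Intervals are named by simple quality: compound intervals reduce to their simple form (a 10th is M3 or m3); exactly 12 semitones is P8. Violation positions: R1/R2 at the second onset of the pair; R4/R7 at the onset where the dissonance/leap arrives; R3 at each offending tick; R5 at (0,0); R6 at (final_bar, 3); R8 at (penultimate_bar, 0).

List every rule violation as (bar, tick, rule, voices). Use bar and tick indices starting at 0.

bar 0: v0=F3 v1=F4 downbeat P8
bar 1: v0=D3 v1=D4 downbeat P8
bar 2: v0=C3 v1=A3 downbeat M6
bar 3: v0=A2 v1=E3 downbeat P5
bar 4: v0=B2 v1=G3 downbeat m6
bar 5: v0=G2 v1=B2 downbeat M3
bar 6: v0=F2 v1=D3 downbeat M6
bar 7: v0=G2 v1=D3 downbeat P5
bar 8: v0=A2 v1=B3 downbeat M2
bar 9: v0=G2 v1=B2 downbeat M3
bar 10: v0=E3 v1=C4 downbeat m6
bar 11: v0=F3 v1=F4 downbeat P8
  -> R1 @ bar 1 tick 0 v(0, 1): F3/F4 P8 -> D3/D4 P8 similar
  -> R2 @ bar 3 tick 0 v(0, 1): C3/A3 M6 -> A2/E3 P5 similar
  -> R4 @ bar 8 tick 0 v(0, 1): A2/B3 M2 untreated
  -> R7 @ bar 10 tick 0 v(1,): B2->C4 leap 13st
  -> R2 @ bar 11 tick 0 v(0, 1): E3/C4 m6 -> F3/F4 P8 similar

(1, 0, R1, (0, 1))
(3, 0, R2, (0, 1))
(8, 0, R4, (0, 1))
(10, 0, R7, (1,))
(11, 0, R2, (0, 1))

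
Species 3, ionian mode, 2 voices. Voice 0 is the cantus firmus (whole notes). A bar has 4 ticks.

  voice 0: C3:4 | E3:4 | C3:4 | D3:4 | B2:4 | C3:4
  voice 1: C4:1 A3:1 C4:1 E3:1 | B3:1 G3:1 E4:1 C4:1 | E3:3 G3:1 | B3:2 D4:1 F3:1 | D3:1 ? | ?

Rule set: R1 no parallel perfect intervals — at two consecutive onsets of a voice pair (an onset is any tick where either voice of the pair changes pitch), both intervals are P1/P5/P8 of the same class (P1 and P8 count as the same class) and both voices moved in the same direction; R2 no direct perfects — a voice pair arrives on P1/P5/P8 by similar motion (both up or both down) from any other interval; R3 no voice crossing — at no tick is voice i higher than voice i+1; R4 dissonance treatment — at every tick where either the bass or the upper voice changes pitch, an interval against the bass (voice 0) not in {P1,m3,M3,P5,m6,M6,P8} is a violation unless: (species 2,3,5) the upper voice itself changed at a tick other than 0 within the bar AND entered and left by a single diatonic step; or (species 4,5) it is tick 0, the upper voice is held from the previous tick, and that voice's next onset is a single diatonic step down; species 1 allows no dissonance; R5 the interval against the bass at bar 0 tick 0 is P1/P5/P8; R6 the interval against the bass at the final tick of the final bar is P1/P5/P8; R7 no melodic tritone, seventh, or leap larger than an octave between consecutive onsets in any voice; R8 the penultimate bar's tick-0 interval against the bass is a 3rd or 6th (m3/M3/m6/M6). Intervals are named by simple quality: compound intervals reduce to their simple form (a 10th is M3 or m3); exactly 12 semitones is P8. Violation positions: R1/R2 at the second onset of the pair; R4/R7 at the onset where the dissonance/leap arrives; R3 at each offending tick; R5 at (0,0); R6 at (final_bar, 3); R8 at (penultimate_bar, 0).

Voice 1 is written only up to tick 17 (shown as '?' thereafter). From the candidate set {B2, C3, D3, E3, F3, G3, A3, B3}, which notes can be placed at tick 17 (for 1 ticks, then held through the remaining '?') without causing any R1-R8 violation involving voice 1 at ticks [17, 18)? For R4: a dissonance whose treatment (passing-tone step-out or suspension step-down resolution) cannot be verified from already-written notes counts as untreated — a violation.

B2: legal
C3: violates R4
D3: legal
E3: violates R4
F3: violates R4
G3: legal
A3: violates R4
B3: legal

{B2, B3, D3, G3}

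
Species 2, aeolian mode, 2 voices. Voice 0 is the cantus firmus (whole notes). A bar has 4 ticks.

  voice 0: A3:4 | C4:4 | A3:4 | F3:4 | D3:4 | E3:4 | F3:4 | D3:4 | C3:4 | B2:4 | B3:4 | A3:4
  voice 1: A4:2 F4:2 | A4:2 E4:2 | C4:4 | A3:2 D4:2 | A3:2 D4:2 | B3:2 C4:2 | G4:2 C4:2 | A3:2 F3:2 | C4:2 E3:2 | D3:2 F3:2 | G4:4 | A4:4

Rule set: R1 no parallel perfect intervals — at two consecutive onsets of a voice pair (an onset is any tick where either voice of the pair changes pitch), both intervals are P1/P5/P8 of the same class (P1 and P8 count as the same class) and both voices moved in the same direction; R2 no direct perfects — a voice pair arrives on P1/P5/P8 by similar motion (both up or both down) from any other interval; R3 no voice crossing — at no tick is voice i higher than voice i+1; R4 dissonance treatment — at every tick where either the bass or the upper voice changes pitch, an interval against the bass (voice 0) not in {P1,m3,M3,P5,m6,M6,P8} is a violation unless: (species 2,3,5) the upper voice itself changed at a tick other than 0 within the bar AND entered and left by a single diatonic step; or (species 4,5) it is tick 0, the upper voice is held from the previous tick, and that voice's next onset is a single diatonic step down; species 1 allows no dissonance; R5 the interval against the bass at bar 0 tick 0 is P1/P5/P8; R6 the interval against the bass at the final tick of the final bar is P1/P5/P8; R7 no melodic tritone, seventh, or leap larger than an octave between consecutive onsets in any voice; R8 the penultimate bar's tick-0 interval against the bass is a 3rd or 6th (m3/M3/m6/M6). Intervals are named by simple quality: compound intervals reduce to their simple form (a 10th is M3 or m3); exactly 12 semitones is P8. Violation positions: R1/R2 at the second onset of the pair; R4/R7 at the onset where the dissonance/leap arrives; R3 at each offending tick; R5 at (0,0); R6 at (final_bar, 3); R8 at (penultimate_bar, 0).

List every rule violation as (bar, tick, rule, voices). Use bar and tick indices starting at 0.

bar 0: v0=A3 v1=A4 downbeat P8
bar 1: v0=C4 v1=A4 downbeat M6
bar 2: v0=A3 v1=C4 downbeat m3
bar 3: v0=F3 v1=A3 downbeat M3
bar 4: v0=D3 v1=A3 downbeat P5
bar 5: v0=E3 v1=B3 downbeat P5
bar 6: v0=F3 v1=G4 downbeat M2
bar 7: v0=D3 v1=A3 downbeat P5
bar 8: v0=C3 v1=C4 downbeat P8
bar 9: v0=B2 v1=D3 downbeat m3
bar 10: v0=B3 v1=G4 downbeat m6
bar 11: v0=A3 v1=A4 downbeat P8
  -> R2 @ bar 4 tick 0 v(0, 1): F3/D4 M6 -> D3/A3 P5 similar
  -> R4 @ bar 6 tick 0 v(0, 1): F3/G4 M2 untreated
  -> R1 @ bar 7 tick 0 v(0, 1): F3/C4 P5 -> D3/A3 P5 similar
  -> R4 @ bar 9 tick 2 v(0, 1): B2/F3 TT untreated
  -> R7 @ bar 10 tick 0 v(1,): F3->G4 leap 14st

(4, 0, R2, (0, 1))
(6, 0, R4, (0, 1))
(7, 0, R1, (0, 1))
(9, 2, R4, (0, 1))
(10, 0, R7, (1,))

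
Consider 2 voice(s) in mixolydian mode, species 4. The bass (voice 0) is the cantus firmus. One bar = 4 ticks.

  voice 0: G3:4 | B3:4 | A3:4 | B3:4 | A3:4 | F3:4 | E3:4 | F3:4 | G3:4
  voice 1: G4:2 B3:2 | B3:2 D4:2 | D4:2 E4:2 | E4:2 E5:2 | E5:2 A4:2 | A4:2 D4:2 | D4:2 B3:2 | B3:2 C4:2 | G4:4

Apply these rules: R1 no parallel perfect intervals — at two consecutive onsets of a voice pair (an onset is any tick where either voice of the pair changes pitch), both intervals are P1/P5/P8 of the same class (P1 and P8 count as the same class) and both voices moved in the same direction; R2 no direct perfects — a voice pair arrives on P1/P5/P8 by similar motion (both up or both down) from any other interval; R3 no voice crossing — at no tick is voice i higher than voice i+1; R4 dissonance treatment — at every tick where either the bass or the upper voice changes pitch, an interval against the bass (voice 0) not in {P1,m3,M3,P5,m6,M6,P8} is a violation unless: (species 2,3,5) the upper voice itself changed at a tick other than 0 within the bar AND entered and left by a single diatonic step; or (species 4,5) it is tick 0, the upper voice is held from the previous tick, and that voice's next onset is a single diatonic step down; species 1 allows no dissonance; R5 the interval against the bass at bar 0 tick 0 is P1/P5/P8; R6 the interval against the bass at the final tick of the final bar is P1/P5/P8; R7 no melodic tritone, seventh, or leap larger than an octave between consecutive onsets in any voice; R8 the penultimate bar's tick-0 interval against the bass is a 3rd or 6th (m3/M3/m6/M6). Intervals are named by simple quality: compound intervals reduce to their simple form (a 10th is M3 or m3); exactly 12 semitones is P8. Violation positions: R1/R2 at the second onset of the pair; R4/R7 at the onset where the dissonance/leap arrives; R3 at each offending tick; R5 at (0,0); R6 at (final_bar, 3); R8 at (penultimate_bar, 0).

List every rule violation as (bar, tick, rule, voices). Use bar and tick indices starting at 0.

bar 0: v0=G3 v1=G4 downbeat P8
bar 1: v0=B3 v1=B3 downbeat P1
bar 2: v0=A3 v1=D4 downbeat P4
bar 3: v0=B3 v1=E4 downbeat P4
bar 4: v0=A3 v1=E5 downbeat P5
bar 5: v0=F3 v1=A4 downbeat M3
bar 6: v0=E3 v1=D4 downbeat m7
bar 7: v0=F3 v1=B3 downbeat TT
bar 8: v0=G3 v1=G4 downbeat P8
  -> R4 @ bar 2 tick 0 v(0, 1): A3/D4 P4 untreated
  -> R4 @ bar 3 tick 0 v(0, 1): B3/E4 P4 untreated
  -> R4 @ bar 3 tick 2 v(0, 1): B3/E5 P4 untreated
  -> R4 @ bar 6 tick 0 v(0, 1): E3/D4 m7 untreated
  -> R4 @ bar 7 tick 0 v(0, 1): F3/B3 TT untreated
  -> R8 @ bar 7 tick 0 v(0, 1): penult TT not 3rd/6th
  -> R2 @ bar 8 tick 0 v(0, 1): F3/C4 P5 -> G3/G4 P8 similar

(2, 0, R4, (0, 1))
(3, 0, R4, (0, 1))
(3, 2, R4, (0, 1))
(6, 0, R4, (0, 1))
(7, 0, R4, (0, 1))
(7, 0, R8, (0, 1))
(8, 0, R2, (0, 1))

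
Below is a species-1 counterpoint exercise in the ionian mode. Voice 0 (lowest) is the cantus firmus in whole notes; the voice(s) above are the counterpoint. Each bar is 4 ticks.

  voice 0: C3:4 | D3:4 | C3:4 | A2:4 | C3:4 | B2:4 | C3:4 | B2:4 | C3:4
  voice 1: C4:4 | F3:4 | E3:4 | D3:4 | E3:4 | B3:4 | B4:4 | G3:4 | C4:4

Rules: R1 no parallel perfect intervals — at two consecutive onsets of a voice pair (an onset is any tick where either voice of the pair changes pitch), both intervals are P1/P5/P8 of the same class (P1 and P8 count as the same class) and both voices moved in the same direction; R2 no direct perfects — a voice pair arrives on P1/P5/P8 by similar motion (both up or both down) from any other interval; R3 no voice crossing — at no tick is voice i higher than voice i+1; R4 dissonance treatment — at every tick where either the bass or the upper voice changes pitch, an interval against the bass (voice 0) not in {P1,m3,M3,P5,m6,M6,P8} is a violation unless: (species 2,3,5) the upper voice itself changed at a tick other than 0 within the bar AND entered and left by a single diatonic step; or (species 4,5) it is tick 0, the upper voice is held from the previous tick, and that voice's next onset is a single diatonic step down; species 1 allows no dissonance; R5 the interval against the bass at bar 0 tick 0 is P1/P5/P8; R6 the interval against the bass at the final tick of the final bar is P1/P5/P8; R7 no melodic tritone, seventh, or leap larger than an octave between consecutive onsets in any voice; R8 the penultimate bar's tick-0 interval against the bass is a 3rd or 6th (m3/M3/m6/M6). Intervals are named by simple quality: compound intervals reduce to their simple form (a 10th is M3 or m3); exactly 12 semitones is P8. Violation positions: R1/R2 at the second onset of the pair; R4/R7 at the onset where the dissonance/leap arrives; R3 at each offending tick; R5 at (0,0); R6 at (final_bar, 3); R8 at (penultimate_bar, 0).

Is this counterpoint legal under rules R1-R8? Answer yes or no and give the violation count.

No (4 violations)

bar 0: v0=C3 v1=C4 (P8)
bar 1: v0=D3 v1=F3 (m3)
bar 2: v0=C3 v1=E3 (M3)
bar 3: v0=A2 v1=D3 (P4)
bar 4: v0=C3 v1=E3 (M3)
bar 5: v0=B2 v1=B3 (P8)
bar 6: v0=C3 v1=B4 (M7)
bar 7: v0=B2 v1=G3 (m6)
bar 8: v0=C3 v1=C4 (P8)
  R4 @ bar3.0: A2/D3 P4 untreated
  R4 @ bar6.0: C3/B4 M7 untreated
  R7 @ bar7.0: B4->G3 leap 16st
  R2 @ bar8.0: B2/G3 m6 -> C3/C4 P8 similar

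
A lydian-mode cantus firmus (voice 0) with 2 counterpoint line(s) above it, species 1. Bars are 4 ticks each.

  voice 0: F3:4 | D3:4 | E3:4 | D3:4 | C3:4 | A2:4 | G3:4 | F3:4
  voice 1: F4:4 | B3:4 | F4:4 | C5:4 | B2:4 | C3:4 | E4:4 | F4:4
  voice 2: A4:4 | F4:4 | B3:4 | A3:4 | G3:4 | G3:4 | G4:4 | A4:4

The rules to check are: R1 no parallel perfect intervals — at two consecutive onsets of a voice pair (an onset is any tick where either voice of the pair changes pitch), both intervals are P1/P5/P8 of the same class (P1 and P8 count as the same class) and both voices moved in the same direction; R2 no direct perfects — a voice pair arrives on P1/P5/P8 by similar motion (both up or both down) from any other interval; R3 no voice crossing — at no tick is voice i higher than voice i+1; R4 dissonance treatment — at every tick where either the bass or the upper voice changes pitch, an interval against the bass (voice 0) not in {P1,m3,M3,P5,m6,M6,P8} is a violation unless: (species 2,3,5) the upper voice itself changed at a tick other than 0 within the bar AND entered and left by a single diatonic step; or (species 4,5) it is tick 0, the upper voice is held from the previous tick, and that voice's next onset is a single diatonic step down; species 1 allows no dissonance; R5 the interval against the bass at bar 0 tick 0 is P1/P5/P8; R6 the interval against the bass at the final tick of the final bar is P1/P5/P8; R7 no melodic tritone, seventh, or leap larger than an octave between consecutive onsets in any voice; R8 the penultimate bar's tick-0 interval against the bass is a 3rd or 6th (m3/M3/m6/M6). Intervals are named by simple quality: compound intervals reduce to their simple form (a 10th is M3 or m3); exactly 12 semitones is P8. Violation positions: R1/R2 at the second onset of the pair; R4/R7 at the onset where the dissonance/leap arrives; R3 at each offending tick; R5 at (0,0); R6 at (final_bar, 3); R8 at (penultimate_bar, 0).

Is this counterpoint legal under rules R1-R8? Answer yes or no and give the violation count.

bar 0: v0=F3 v1=F4 v2=A4 (M3)
bar 1: v0=D3 v1=B3 v2=F4 (m3)
bar 2: v0=E3 v1=F4 v2=B3 (P5)
bar 3: v0=D3 v1=C5 v2=A3 (P5)
bar 4: v0=C3 v1=B2 v2=G3 (P5)
bar 5: v0=A2 v1=C3 v2=G3 (m7)
bar 6: v0=G3 v1=E4 v2=G4 (P8)
bar 7: v0=F3 v1=F4 v2=A4 (M3)
  R5 @ bar0.0: opens on M3
  R7 @ bar1.0: F4->B3 leap 6st
  R3 @ bar2.0: F4 above B3
  R4 @ bar2.0: E3/F4 m2 untreated
  R7 @ bar2.0: B3->F4 leap 6st
  R7 @ bar2.0: F4->B3 leap 6st
  R3 @ bar2.1: F4 above B3
  R3 @ bar2.2: F4 above B3
  R3 @ bar2.3: F4 above B3
  R1 @ bar3.0: E3/B3 P5 -> D3/A3 P5 similar
  R3 @ bar3.0: C5 above A3
  R4 @ bar3.0: D3/C5 m7 untreated
  R3 @ bar3.1: C5 above A3
  R3 @ bar3.2: C5 above A3
  R3 @ bar3.3: C5 above A3
  R1 @ bar4.0: D3/A3 P5 -> C3/G3 P5 similar
  R3 @ bar4.0: C3 above B2
  R4 @ bar4.0: C3/B2 m2 untreated
  R7 @ bar4.0: C5->B2 leap 25st
  R3 @ bar4.1: C3 above B2
  R3 @ bar4.2: C3 above B2
  R3 @ bar4.3: C3 above B2
  R4 @ bar5.0: A2/G3 m7 untreated
  R2 @ bar6.0: A2/G3 m7 -> G3/G4 P8 similar
  R7 @ bar6.0: A2->G3 leap 10st
  R7 @ bar6.0: C3->E4 leap 16st
  R8 @ bar6.0: penult P8 not 3rd/6th
  R6 @ bar7.3: closes on M3

No (28 violations)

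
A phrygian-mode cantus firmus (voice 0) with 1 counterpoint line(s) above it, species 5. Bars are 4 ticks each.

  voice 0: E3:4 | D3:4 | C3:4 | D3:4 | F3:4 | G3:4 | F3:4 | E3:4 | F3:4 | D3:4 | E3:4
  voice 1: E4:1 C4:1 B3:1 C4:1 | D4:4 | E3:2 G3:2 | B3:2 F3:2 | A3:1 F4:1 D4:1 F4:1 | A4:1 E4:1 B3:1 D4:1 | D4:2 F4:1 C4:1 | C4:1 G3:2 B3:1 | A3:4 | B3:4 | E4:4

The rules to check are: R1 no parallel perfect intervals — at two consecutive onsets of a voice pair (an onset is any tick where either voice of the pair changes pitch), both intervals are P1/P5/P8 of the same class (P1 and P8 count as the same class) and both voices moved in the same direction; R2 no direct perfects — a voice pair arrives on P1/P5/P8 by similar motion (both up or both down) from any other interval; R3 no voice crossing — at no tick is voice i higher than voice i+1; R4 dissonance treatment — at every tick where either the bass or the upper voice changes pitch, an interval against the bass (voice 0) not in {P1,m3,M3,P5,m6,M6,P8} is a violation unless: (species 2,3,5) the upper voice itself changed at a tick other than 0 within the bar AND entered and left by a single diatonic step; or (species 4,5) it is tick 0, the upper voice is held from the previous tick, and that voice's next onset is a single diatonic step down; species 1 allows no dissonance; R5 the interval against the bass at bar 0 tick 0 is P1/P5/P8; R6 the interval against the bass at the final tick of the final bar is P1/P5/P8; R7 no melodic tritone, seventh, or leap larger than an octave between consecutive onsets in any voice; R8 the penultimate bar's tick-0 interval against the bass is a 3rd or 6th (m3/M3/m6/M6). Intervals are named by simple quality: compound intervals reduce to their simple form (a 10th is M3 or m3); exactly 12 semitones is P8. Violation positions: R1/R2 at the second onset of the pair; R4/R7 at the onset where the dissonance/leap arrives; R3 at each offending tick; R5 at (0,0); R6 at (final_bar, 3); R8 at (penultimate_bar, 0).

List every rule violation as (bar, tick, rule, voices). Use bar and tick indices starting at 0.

bar 0: v0=E3 v1=E4 downbeat P8
bar 1: v0=D3 v1=D4 downbeat P8
bar 2: v0=C3 v1=E3 downbeat M3
bar 3: v0=D3 v1=B3 downbeat M6
bar 4: v0=F3 v1=A3 downbeat M3
bar 5: v0=G3 v1=A4 downbeat M2
bar 6: v0=F3 v1=D4 downbeat M6
bar 7: v0=E3 v1=C4 downbeat m6
bar 8: v0=F3 v1=A3 downbeat M3
bar 9: v0=D3 v1=B3 downbeat M6
bar 10: v0=E3 v1=E4 downbeat P8
  -> R7 @ bar 2 tick 0 v(1,): D4->E3 leap 10st
  -> R7 @ bar 3 tick 2 v(1,): B3->F3 leap 6st
  -> R4 @ bar 5 tick 0 v(0, 1): G3/A4 M2 untreated
  -> R2 @ bar 10 tick 0 v(0, 1): D3/B3 M6 -> E3/E4 P8 similar

(2, 0, R7, (1,))
(3, 2, R7, (1,))
(5, 0, R4, (0, 1))
(10, 0, R2, (0, 1))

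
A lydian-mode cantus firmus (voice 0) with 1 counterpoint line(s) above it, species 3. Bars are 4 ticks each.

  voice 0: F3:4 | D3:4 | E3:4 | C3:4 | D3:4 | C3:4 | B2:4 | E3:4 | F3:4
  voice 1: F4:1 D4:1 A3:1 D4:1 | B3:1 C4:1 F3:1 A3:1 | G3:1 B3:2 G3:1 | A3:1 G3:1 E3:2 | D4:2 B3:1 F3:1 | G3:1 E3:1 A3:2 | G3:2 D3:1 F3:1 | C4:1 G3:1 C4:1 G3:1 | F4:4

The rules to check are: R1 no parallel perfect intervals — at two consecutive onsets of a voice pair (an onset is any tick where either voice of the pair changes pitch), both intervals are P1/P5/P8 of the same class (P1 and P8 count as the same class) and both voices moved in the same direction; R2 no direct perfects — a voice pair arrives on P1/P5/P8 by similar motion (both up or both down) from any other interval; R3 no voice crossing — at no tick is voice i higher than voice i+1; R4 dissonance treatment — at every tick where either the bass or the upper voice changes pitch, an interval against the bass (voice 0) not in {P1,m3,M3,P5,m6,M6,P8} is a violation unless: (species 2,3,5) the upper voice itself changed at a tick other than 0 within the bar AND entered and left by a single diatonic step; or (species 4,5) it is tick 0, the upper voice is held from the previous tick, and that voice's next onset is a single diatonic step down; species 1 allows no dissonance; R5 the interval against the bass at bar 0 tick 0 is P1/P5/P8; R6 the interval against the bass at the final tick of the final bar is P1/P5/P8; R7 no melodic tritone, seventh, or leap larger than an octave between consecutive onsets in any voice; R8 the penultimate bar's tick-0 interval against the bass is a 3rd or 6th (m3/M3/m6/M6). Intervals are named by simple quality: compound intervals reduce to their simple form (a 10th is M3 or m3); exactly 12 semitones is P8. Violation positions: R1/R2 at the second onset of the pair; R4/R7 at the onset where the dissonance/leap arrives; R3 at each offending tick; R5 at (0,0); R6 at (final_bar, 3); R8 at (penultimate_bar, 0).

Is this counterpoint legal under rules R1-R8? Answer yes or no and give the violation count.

bar 0: v0=F3 v1=F4 (P8)
bar 1: v0=D3 v1=B3 (M6)
bar 2: v0=E3 v1=G3 (m3)
bar 3: v0=C3 v1=A3 (M6)
bar 4: v0=D3 v1=D4 (P8)
bar 5: v0=C3 v1=G3 (P5)
bar 6: v0=B2 v1=G3 (m6)
bar 7: v0=E3 v1=C4 (m6)
bar 8: v0=F3 v1=F4 (P8)
  R4 @ bar1.1: D3/C4 m7 untreated
  R2 @ bar4.0: C3/E3 M3 -> D3/D4 P8 similar
  R7 @ bar4.0: E3->D4 leap 10st
  R7 @ bar4.3: B3->F3 leap 6st
  R4 @ bar6.3: B2/F3 TT untreated
  R2 @ bar8.0: E3/G3 m3 -> F3/F4 P8 similar
  R7 @ bar8.0: G3->F4 leap 10st

No (7 violations)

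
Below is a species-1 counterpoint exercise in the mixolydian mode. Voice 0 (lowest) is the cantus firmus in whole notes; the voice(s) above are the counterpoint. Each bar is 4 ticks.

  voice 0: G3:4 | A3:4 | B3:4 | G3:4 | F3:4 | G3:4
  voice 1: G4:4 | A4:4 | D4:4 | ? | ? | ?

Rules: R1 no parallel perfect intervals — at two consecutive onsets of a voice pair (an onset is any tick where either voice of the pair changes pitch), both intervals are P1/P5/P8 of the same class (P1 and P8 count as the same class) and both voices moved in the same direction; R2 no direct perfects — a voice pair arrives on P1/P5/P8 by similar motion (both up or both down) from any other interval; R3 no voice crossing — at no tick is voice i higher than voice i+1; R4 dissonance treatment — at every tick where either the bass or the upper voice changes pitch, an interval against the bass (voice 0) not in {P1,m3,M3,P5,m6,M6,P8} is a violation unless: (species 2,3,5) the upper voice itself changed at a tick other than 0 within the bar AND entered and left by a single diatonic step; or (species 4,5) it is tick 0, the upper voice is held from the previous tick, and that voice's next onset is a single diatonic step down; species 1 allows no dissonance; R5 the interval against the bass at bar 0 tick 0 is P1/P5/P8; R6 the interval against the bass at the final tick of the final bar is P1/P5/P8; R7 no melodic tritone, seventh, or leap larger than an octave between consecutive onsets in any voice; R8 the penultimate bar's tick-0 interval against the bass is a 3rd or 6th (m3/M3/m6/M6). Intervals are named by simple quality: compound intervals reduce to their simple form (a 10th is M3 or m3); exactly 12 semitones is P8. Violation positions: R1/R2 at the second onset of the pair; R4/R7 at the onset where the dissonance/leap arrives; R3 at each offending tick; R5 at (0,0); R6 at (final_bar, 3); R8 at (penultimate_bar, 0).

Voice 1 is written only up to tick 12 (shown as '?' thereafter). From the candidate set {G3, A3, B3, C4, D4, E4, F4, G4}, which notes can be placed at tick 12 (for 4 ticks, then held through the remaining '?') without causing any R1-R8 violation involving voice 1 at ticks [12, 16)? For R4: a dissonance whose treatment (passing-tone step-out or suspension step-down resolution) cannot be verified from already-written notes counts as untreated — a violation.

G3: violates R2
A3: violates R4
B3: legal
C4: violates R4
D4: legal
E4: legal
F4: violates R4
G4: legal

{B3, D4, E4, G4}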